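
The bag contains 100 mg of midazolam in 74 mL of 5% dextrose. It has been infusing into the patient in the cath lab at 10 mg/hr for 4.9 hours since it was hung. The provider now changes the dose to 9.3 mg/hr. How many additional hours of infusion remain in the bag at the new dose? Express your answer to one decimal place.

5.5 hours

Initial rate:
Concentration = 100 mg ÷ 74 mL = 1.351351 mg/mL
Rate = 10 mg/hr ÷ 1.351351 mg/mL = 7.4 mL/hr
Volume infused so far = 7.4 mL/hr × 4.9 hr = 36.26 mL
Volume remaining = 74 − 36.26 = 37.74 mL
New rate:
Rate = 9.3 mg/hr ÷ 1.351351 mg/mL = 6.882 mL/hr
Time remaining = 37.74 mL ÷ 6.882 mL/hr = 5.483871 hr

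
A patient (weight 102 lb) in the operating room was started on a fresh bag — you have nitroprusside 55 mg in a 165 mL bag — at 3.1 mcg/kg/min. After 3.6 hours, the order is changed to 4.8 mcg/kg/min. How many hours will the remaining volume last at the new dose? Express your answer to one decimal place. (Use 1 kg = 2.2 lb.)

Initial rate:
Weight = 102 lb ÷ 2.2 lb/kg = 46.36364 kg
Dose = 3.1 mcg/kg/min × 46.36364 kg = 143.7273 mcg/min
143.7273 mcg/min × 60 min/hr = 8623.636 mcg/hr
Concentration = 55 mg ÷ 165 mL = 0.3333333 mg/mL = 333.3333 mcg/mL
Rate = 8623.636 mcg/hr ÷ 333.3333 mcg/mL = 25.87091 mL/hr
Volume infused so far = 25.87091 mL/hr × 3.6 hr = 93.13527 mL
Volume remaining = 165 − 93.13527 = 71.86473 mL
New rate:
Dose = 4.8 mcg/kg/min × 46.36364 kg = 222.5455 mcg/min
222.5455 mcg/min × 60 min/hr = 13352.73 mcg/hr
Rate = 13352.73 mcg/hr ÷ 333.3333 mcg/mL = 40.05818 mL/hr
Time remaining = 71.86473 mL ÷ 40.05818 mL/hr = 1.794009 hr

1.8 hours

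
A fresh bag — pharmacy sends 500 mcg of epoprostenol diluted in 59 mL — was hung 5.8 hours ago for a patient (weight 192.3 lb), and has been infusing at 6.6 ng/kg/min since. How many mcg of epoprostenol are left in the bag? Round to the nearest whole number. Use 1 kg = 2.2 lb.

Weight = 192.3 lb ÷ 2.2 lb/kg = 87.40909 kg
Dose = 6.6 ng/kg/min × 87.40909 kg = 576.9 ng/min
576.9 ng/min × 60 min/hr = 34614 ng/hr
Concentration = 500 mcg ÷ 59 mL = 8.474576 mcg/mL = 8474.576 ng/mL
Rate = 34614 ng/hr ÷ 8474.576 ng/mL = 4.084452 mL/hr
Volume infused = 4.084452 mL/hr × 5.8 hr = 23.68982 mL
Volume remaining = 59 − 23.68982 = 35.31018 mL
Drug remaining = 35.31018 mL × 8474.576 ng/mL = 299238.8 ng = 299.2388 mcg

299 mcg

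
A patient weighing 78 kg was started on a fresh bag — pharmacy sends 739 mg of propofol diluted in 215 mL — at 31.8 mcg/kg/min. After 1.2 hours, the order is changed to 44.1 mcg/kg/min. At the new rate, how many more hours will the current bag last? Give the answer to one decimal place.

2.7 hours

Initial rate:
Dose = 31.8 mcg/kg/min × 78 kg = 2480.4 mcg/min
2480.4 mcg/min × 60 min/hr = 148824 mcg/hr
Concentration = 739 mg ÷ 215 mL = 3.437209 mg/mL = 3437.209 mcg/mL
Rate = 148824 mcg/hr ÷ 3437.209 mcg/mL = 43.29792 mL/hr
Volume infused so far = 43.29792 mL/hr × 1.2 hr = 51.9575 mL
Volume remaining = 215 − 51.9575 = 163.0425 mL
New rate:
Dose = 44.1 mcg/kg/min × 78 kg = 3439.8 mcg/min
3439.8 mcg/min × 60 min/hr = 206388 mcg/hr
Rate = 206388 mcg/hr ÷ 3437.209 mcg/mL = 60.04522 mL/hr
Time remaining = 163.0425 mL ÷ 60.04522 mL/hr = 2.715328 hr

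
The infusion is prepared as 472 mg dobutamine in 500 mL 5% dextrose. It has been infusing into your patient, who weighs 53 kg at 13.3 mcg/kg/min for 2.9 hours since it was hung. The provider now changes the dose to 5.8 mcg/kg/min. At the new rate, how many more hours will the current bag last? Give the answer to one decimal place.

Initial rate:
Dose = 13.3 mcg/kg/min × 53 kg = 704.9 mcg/min
704.9 mcg/min × 60 min/hr = 42294 mcg/hr
Concentration = 472 mg ÷ 500 mL = 0.944 mg/mL = 944 mcg/mL
Rate = 42294 mcg/hr ÷ 944 mcg/mL = 44.80297 mL/hr
Volume infused so far = 44.80297 mL/hr × 2.9 hr = 129.9286 mL
Volume remaining = 500 − 129.9286 = 370.0714 mL
New rate:
Dose = 5.8 mcg/kg/min × 53 kg = 307.4 mcg/min
307.4 mcg/min × 60 min/hr = 18444 mcg/hr
Rate = 18444 mcg/hr ÷ 944 mcg/mL = 19.53814 mL/hr
Time remaining = 370.0714 mL ÷ 19.53814 mL/hr = 18.94098 hr

18.9 hours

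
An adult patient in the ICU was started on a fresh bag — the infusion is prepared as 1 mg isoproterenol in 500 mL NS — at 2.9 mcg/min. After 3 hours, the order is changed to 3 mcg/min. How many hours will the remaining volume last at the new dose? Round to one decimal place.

2.7 hours

Initial rate:
2.9 mcg/min × 60 min/hr = 174 mcg/hr
Concentration = 1 mg ÷ 500 mL = 0.002 mg/mL = 2 mcg/mL
Rate = 174 mcg/hr ÷ 2 mcg/mL = 87 mL/hr
Volume infused so far = 87 mL/hr × 3 hr = 261 mL
Volume remaining = 500 − 261 = 239 mL
New rate:
3 mcg/min × 60 min/hr = 180 mcg/hr
Rate = 180 mcg/hr ÷ 2 mcg/mL = 90 mL/hr
Time remaining = 239 mL ÷ 90 mL/hr = 2.655556 hr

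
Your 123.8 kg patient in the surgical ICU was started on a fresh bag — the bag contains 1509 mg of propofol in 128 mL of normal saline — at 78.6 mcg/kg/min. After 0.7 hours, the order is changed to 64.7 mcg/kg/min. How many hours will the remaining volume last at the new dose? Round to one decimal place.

Initial rate:
Dose = 78.6 mcg/kg/min × 123.8 kg = 9730.68 mcg/min
9730.68 mcg/min × 60 min/hr = 583840.8 mcg/hr
Concentration = 1509 mg ÷ 128 mL = 11.78906 mg/mL = 11789.06 mcg/mL
Rate = 583840.8 mcg/hr ÷ 11789.06 mcg/mL = 49.52394 mL/hr
Volume infused so far = 49.52394 mL/hr × 0.7 hr = 34.66676 mL
Volume remaining = 128 − 34.66676 = 93.33324 mL
New rate:
Dose = 64.7 mcg/kg/min × 123.8 kg = 8009.86 mcg/min
8009.86 mcg/min × 60 min/hr = 480591.6 mcg/hr
Rate = 480591.6 mcg/hr ÷ 11789.06 mcg/mL = 40.76589 mL/hr
Time remaining = 93.33324 mL ÷ 40.76589 mL/hr = 2.289494 hr

2.3 hours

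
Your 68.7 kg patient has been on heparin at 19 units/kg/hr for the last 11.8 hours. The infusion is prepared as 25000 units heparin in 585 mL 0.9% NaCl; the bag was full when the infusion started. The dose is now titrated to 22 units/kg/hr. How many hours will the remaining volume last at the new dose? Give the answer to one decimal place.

6.4 hours

Initial rate:
Dose = 19 units/kg/hr × 68.7 kg = 1305.3 units/hr
Concentration = 25000 units ÷ 585 mL = 42.73504 units/mL
Rate = 1305.3 units/hr ÷ 42.73504 units/mL = 30.54402 mL/hr
Volume infused so far = 30.54402 mL/hr × 11.8 hr = 360.4194 mL
Volume remaining = 585 − 360.4194 = 224.5806 mL
New rate:
Dose = 22 units/kg/hr × 68.7 kg = 1511.4 units/hr
Rate = 1511.4 units/hr ÷ 42.73504 units/mL = 35.36676 mL/hr
Time remaining = 224.5806 mL ÷ 35.36676 mL/hr = 6.350046 hr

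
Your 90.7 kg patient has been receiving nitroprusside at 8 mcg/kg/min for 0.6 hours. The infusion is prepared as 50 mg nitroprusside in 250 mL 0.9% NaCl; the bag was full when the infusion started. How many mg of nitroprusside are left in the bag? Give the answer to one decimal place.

Dose = 8 mcg/kg/min × 90.7 kg = 725.6 mcg/min
725.6 mcg/min × 60 min/hr = 43536 mcg/hr
Concentration = 50 mg ÷ 250 mL = 0.2 mg/mL = 200 mcg/mL
Rate = 43536 mcg/hr ÷ 200 mcg/mL = 217.68 mL/hr
Volume infused = 217.68 mL/hr × 0.6 hr = 130.608 mL
Volume remaining = 250 − 130.608 = 119.392 mL
Drug remaining = 119.392 mL × 200 mcg/mL = 23878.4 mcg = 23.8784 mg

23.9 mg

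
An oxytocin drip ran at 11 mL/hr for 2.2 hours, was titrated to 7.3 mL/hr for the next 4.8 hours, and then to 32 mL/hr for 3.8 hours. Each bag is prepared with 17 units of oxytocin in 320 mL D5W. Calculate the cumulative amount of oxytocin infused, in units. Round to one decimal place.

9.6 units

Concentration = 17 units ÷ 320 mL = 0.053125 units/mL
Stage 1: 11 mL/hr × 2.2 hr = 24.2 mL → 24.2 mL × 0.053125 units/mL = 1.285625 units
Stage 2: 7.3 mL/hr × 4.8 hr = 35.04 mL → 35.04 mL × 0.053125 units/mL = 1.8615 units
Stage 3: 32 mL/hr × 3.8 hr = 121.6 mL → 121.6 mL × 0.053125 units/mL = 6.46 units
Total = 1.285625 + 1.8615 + 6.46 = 9.607125 units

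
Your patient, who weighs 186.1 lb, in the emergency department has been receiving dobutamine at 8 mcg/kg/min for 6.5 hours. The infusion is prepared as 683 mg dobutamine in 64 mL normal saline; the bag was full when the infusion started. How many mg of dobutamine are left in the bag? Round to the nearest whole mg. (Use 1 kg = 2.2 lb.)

Weight = 186.1 lb ÷ 2.2 lb/kg = 84.59091 kg
Dose = 8 mcg/kg/min × 84.59091 kg = 676.7273 mcg/min
676.7273 mcg/min × 60 min/hr = 40603.64 mcg/hr
Concentration = 683 mg ÷ 64 mL = 10.67188 mg/mL = 10671.88 mcg/mL
Rate = 40603.64 mcg/hr ÷ 10671.88 mcg/mL = 3.804733 mL/hr
Volume infused = 3.804733 mL/hr × 6.5 hr = 24.73077 mL
Volume remaining = 64 − 24.73077 = 39.26923 mL
Drug remaining = 39.26923 mL × 10671.88 mcg/mL = 419076.4 mcg = 419.0764 mg

419 mg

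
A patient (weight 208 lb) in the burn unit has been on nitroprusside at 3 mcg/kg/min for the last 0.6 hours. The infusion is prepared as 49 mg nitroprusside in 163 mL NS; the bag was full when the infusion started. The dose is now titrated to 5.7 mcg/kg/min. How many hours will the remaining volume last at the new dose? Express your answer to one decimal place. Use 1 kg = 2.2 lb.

Initial rate:
Weight = 208 lb ÷ 2.2 lb/kg = 94.54545 kg
Dose = 3 mcg/kg/min × 94.54545 kg = 283.6364 mcg/min
283.6364 mcg/min × 60 min/hr = 17018.18 mcg/hr
Concentration = 49 mg ÷ 163 mL = 0.3006135 mg/mL = 300.6135 mcg/mL
Rate = 17018.18 mcg/hr ÷ 300.6135 mcg/mL = 56.6115 mL/hr
Volume infused so far = 56.6115 mL/hr × 0.6 hr = 33.9669 mL
Volume remaining = 163 − 33.9669 = 129.0331 mL
New rate:
Dose = 5.7 mcg/kg/min × 94.54545 kg = 538.9091 mcg/min
538.9091 mcg/min × 60 min/hr = 32334.55 mcg/hr
Rate = 32334.55 mcg/hr ÷ 300.6135 mcg/mL = 107.5619 mL/hr
Time remaining = 129.0331 mL ÷ 107.5619 mL/hr = 1.199618 hr

1.2 hours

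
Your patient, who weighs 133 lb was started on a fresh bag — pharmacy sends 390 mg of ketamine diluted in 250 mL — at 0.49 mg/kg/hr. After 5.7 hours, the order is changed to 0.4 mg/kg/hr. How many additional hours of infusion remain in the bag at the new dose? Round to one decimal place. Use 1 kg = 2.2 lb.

9.1 hours

Initial rate:
Weight = 133 lb ÷ 2.2 lb/kg = 60.45455 kg
Dose = 0.49 mg/kg/hr × 60.45455 kg = 29.62273 mg/hr
Concentration = 390 mg ÷ 250 mL = 1.56 mg/mL
Rate = 29.62273 mg/hr ÷ 1.56 mg/mL = 18.98893 mL/hr
Volume infused so far = 18.98893 mL/hr × 5.7 hr = 108.2369 mL
Volume remaining = 250 − 108.2369 = 141.7631 mL
New rate:
Dose = 0.4 mg/kg/hr × 60.45455 kg = 24.18182 mg/hr
Rate = 24.18182 mg/hr ÷ 1.56 mg/mL = 15.50117 mL/hr
Time remaining = 141.7631 mL ÷ 15.50117 mL/hr = 9.14532 hr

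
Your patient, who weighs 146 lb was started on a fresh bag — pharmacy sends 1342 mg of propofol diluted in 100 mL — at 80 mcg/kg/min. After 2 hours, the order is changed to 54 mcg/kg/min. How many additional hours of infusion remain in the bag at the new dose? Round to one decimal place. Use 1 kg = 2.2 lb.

3.3 hours

Initial rate:
Weight = 146 lb ÷ 2.2 lb/kg = 66.36364 kg
Dose = 80 mcg/kg/min × 66.36364 kg = 5309.091 mcg/min
5309.091 mcg/min × 60 min/hr = 318545.5 mcg/hr
Concentration = 1342 mg ÷ 100 mL = 13.42 mg/mL = 13420 mcg/mL
Rate = 318545.5 mcg/hr ÷ 13420 mcg/mL = 23.73662 mL/hr
Volume infused so far = 23.73662 mL/hr × 2 hr = 47.47324 mL
Volume remaining = 100 − 47.47324 = 52.52676 mL
New rate:
Dose = 54 mcg/kg/min × 66.36364 kg = 3583.636 mcg/min
3583.636 mcg/min × 60 min/hr = 215018.2 mcg/hr
Rate = 215018.2 mcg/hr ÷ 13420 mcg/mL = 16.02222 mL/hr
Time remaining = 52.52676 mL ÷ 16.02222 mL/hr = 3.27837 hr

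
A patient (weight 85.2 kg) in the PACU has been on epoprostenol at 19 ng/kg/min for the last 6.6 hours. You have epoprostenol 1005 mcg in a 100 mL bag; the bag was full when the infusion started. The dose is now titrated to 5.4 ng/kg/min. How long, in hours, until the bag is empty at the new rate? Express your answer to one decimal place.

Initial rate:
Dose = 19 ng/kg/min × 85.2 kg = 1618.8 ng/min
1618.8 ng/min × 60 min/hr = 97128 ng/hr
Concentration = 1005 mcg ÷ 100 mL = 10.05 mcg/mL = 10050 ng/mL
Rate = 97128 ng/hr ÷ 10050 ng/mL = 9.664478 mL/hr
Volume infused so far = 9.664478 mL/hr × 6.6 hr = 63.78555 mL
Volume remaining = 100 − 63.78555 = 36.21445 mL
New rate:
Dose = 5.4 ng/kg/min × 85.2 kg = 460.08 ng/min
460.08 ng/min × 60 min/hr = 27604.8 ng/hr
Rate = 27604.8 ng/hr ÷ 10050 ng/mL = 2.746746 mL/hr
Time remaining = 36.21445 mL ÷ 2.746746 mL/hr = 13.18449 hr

13.2 hours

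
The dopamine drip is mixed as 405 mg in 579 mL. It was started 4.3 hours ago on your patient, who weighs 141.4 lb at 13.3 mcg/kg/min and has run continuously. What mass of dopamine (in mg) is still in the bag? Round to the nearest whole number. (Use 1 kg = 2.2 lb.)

184 mg

Weight = 141.4 lb ÷ 2.2 lb/kg = 64.27273 kg
Dose = 13.3 mcg/kg/min × 64.27273 kg = 854.8273 mcg/min
854.8273 mcg/min × 60 min/hr = 51289.64 mcg/hr
Concentration = 405 mg ÷ 579 mL = 0.6994819 mg/mL = 699.4819 mcg/mL
Rate = 51289.64 mcg/hr ÷ 699.4819 mcg/mL = 73.32518 mL/hr
Volume infused = 73.32518 mL/hr × 4.3 hr = 315.2983 mL
Volume remaining = 579 − 315.2983 = 263.7017 mL
Drug remaining = 263.7017 mL × 699.4819 mcg/mL = 184454.6 mcg = 184.4546 mg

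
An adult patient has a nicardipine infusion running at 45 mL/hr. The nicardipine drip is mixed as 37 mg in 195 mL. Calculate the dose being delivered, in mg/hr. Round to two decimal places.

8.54 mg/hr

Concentration = 37 mg ÷ 195 mL = 0.1897436 mg/mL
Drug rate = 45 mL/hr × 0.1897436 mg/mL = 8.538462 mg/hr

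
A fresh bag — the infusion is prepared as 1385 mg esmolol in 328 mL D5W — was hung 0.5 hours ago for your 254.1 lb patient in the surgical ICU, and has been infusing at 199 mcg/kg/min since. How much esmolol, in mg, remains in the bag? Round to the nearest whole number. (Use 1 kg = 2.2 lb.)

695 mg

Weight = 254.1 lb ÷ 2.2 lb/kg = 115.5 kg
Dose = 199 mcg/kg/min × 115.5 kg = 22984.5 mcg/min
22984.5 mcg/min × 60 min/hr = 1379070 mcg/hr
Concentration = 1385 mg ÷ 328 mL = 4.222561 mg/mL = 4222.561 mcg/mL
Rate = 1379070 mcg/hr ÷ 4222.561 mcg/mL = 326.5956 mL/hr
Volume infused = 326.5956 mL/hr × 0.5 hr = 163.2978 mL
Volume remaining = 328 − 163.2978 = 164.7022 mL
Drug remaining = 164.7022 mL × 4222.561 mcg/mL = 695465 mcg = 695.465 mg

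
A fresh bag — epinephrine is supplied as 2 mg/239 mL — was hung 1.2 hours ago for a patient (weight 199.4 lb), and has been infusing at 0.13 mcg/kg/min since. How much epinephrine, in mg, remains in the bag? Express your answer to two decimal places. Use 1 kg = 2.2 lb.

Weight = 199.4 lb ÷ 2.2 lb/kg = 90.63636 kg
Dose = 0.13 mcg/kg/min × 90.63636 kg = 11.78273 mcg/min
11.78273 mcg/min × 60 min/hr = 706.9636 mcg/hr
Concentration = 2 mg ÷ 239 mL = 0.008368201 mg/mL = 8.368201 mcg/mL
Rate = 706.9636 mcg/hr ÷ 8.368201 mcg/mL = 84.48215 mL/hr
Volume infused = 84.48215 mL/hr × 1.2 hr = 101.3786 mL
Volume remaining = 239 − 101.3786 = 137.6214 mL
Drug remaining = 137.6214 mL × 8.368201 mcg/mL = 1151.644 mcg = 1.151644 mg

1.15 mg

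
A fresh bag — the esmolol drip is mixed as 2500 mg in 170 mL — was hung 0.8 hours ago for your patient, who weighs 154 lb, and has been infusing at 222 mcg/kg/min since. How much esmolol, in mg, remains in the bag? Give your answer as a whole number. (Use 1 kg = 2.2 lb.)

1754 mg

Weight = 154 lb ÷ 2.2 lb/kg = 70 kg
Dose = 222 mcg/kg/min × 70 kg = 15540 mcg/min
15540 mcg/min × 60 min/hr = 932400 mcg/hr
Concentration = 2500 mg ÷ 170 mL = 14.70588 mg/mL = 14705.88 mcg/mL
Rate = 932400 mcg/hr ÷ 14705.88 mcg/mL = 63.4032 mL/hr
Volume infused = 63.4032 mL/hr × 0.8 hr = 50.72256 mL
Volume remaining = 170 − 50.72256 = 119.2774 mL
Drug remaining = 119.2774 mL × 14705.88 mcg/mL = 1754080 mcg = 1754.08 mg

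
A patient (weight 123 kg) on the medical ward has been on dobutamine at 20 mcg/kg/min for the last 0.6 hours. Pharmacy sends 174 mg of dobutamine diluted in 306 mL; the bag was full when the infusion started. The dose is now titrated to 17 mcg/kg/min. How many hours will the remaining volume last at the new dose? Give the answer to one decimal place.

Initial rate:
Dose = 20 mcg/kg/min × 123 kg = 2460 mcg/min
2460 mcg/min × 60 min/hr = 147600 mcg/hr
Concentration = 174 mg ÷ 306 mL = 0.5686275 mg/mL = 568.6275 mcg/mL
Rate = 147600 mcg/hr ÷ 568.6275 mcg/mL = 259.5724 mL/hr
Volume infused so far = 259.5724 mL/hr × 0.6 hr = 155.7434 mL
Volume remaining = 306 − 155.7434 = 150.2566 mL
New rate:
Dose = 17 mcg/kg/min × 123 kg = 2091 mcg/min
2091 mcg/min × 60 min/hr = 125460 mcg/hr
Rate = 125460 mcg/hr ÷ 568.6275 mcg/mL = 220.6366 mL/hr
Time remaining = 150.2566 mL ÷ 220.6366 mL/hr = 0.6810139 hr

0.7 hours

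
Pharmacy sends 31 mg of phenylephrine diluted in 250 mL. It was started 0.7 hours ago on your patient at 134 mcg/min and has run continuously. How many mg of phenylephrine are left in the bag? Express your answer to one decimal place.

134 mcg/min × 60 min/hr = 8040 mcg/hr
Concentration = 31 mg ÷ 250 mL = 0.124 mg/mL = 124 mcg/mL
Rate = 8040 mcg/hr ÷ 124 mcg/mL = 64.83871 mL/hr
Volume infused = 64.83871 mL/hr × 0.7 hr = 45.3871 mL
Volume remaining = 250 − 45.3871 = 204.6129 mL
Drug remaining = 204.6129 mL × 124 mcg/mL = 25372 mcg = 25.372 mg

25.4 mg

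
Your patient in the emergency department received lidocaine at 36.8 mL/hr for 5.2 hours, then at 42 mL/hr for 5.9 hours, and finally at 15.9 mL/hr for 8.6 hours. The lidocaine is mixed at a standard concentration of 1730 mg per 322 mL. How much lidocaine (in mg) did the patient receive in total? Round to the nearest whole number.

3094 mg

Concentration = 1730 mg ÷ 322 mL = 5.372671 mg/mL
Stage 1: 36.8 mL/hr × 5.2 hr = 191.36 mL → 191.36 mL × 5.372671 mg/mL = 1028.114 mg
Stage 2: 42 mL/hr × 5.9 hr = 247.8 mL → 247.8 mL × 5.372671 mg/mL = 1331.348 mg
Stage 3: 15.9 mL/hr × 8.6 hr = 136.74 mL → 136.74 mL × 5.372671 mg/mL = 734.659 mg
Total = 1028.114 + 1331.348 + 734.659 = 3094.121 mg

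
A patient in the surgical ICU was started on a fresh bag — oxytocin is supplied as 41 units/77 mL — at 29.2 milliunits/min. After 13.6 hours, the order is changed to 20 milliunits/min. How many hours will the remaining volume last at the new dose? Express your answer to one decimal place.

Initial rate:
29.2 milliunits/min × 60 min/hr = 1752 milliunits/hr
Concentration = 41 units ÷ 77 mL = 0.5324675 units/mL = 532.4675 milliunits/mL
Rate = 1752 milliunits/hr ÷ 532.4675 milliunits/mL = 3.290341 mL/hr
Volume infused so far = 3.290341 mL/hr × 13.6 hr = 44.74864 mL
Volume remaining = 77 − 44.74864 = 32.25136 mL
New rate:
20 milliunits/min × 60 min/hr = 1200 milliunits/hr
Rate = 1200 milliunits/hr ÷ 532.4675 milliunits/mL = 2.253659 mL/hr
Time remaining = 32.25136 mL ÷ 2.253659 mL/hr = 14.31067 hr

14.3 hours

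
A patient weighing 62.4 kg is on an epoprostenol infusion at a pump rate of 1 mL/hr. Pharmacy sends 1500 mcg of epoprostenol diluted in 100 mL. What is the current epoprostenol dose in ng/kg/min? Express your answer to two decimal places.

Concentration = 1500 mcg ÷ 100 mL = 15 mcg/mL = 15000 ng/mL
Drug rate = 1 mL/hr × 15000 ng/mL = 15000 ng/hr
15000 ng/hr ÷ 60 min/hr = 250 ng/min
250 ng/min ÷ 62.4 kg = 4.00641 ng/kg/min

4.01 ng/kg/min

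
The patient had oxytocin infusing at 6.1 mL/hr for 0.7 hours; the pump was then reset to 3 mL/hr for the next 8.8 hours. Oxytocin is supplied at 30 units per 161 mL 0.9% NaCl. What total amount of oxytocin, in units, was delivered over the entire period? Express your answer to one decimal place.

Concentration = 30 units ÷ 161 mL = 0.1863354 units/mL
Stage 1: 6.1 mL/hr × 0.7 hr = 4.27 mL → 4.27 mL × 0.1863354 units/mL = 0.7956522 units
Stage 2: 3 mL/hr × 8.8 hr = 26.4 mL → 26.4 mL × 0.1863354 units/mL = 4.919255 units
Total = 0.7956522 + 4.919255 = 5.714907 units

5.7 units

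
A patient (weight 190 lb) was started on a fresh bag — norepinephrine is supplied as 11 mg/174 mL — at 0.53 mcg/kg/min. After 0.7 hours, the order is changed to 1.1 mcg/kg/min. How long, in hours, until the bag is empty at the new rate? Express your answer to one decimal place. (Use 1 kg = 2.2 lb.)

Initial rate:
Weight = 190 lb ÷ 2.2 lb/kg = 86.36364 kg
Dose = 0.53 mcg/kg/min × 86.36364 kg = 45.77273 mcg/min
45.77273 mcg/min × 60 min/hr = 2746.364 mcg/hr
Concentration = 11 mg ÷ 174 mL = 0.06321839 mg/mL = 63.21839 mcg/mL
Rate = 2746.364 mcg/hr ÷ 63.21839 mcg/mL = 43.44248 mL/hr
Volume infused so far = 43.44248 mL/hr × 0.7 hr = 30.40974 mL
Volume remaining = 174 − 30.40974 = 143.5903 mL
New rate:
Dose = 1.1 mcg/kg/min × 86.36364 kg = 95 mcg/min
95 mcg/min × 60 min/hr = 5700 mcg/hr
Rate = 5700 mcg/hr ÷ 63.21839 mcg/mL = 90.16364 mL/hr
Time remaining = 143.5903 mL ÷ 90.16364 mL/hr = 1.592552 hr

1.6 hours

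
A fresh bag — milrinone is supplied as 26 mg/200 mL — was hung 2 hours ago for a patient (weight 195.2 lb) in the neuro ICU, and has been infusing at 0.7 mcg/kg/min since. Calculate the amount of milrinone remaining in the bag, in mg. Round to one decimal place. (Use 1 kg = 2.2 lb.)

Weight = 195.2 lb ÷ 2.2 lb/kg = 88.72727 kg
Dose = 0.7 mcg/kg/min × 88.72727 kg = 62.10909 mcg/min
62.10909 mcg/min × 60 min/hr = 3726.545 mcg/hr
Concentration = 26 mg ÷ 200 mL = 0.13 mg/mL = 130 mcg/mL
Rate = 3726.545 mcg/hr ÷ 130 mcg/mL = 28.66573 mL/hr
Volume infused = 28.66573 mL/hr × 2 hr = 57.33147 mL
Volume remaining = 200 − 57.33147 = 142.6685 mL
Drug remaining = 142.6685 mL × 130 mcg/mL = 18546.91 mcg = 18.54691 mg

18.5 mg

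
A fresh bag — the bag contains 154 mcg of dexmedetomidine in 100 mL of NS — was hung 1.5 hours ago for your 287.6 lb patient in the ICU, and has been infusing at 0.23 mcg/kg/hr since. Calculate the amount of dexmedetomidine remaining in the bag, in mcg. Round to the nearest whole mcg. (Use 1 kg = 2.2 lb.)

109 mcg

Weight = 287.6 lb ÷ 2.2 lb/kg = 130.7273 kg
Dose = 0.23 mcg/kg/hr × 130.7273 kg = 30.06727 mcg/hr
Concentration = 154 mcg ÷ 100 mL = 1.54 mcg/mL
Rate = 30.06727 mcg/hr ÷ 1.54 mcg/mL = 19.5242 mL/hr
Volume infused = 19.5242 mL/hr × 1.5 hr = 29.2863 mL
Volume remaining = 100 − 29.2863 = 70.7137 mL
Drug remaining = 70.7137 mL × 1.54 mcg/mL = 108.8991 mcg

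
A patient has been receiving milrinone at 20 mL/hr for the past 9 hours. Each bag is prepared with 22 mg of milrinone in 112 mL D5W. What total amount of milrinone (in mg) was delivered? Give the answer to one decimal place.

35.4 mg

Concentration = 22 mg ÷ 112 mL = 0.1964286 mg/mL = 196.4286 mcg/mL
Drug rate = 20 mL/hr × 196.4286 mcg/mL = 3928.571 mcg/hr
Total = 3928.571 mcg/hr × 9 hr = 35357.14 mcg = 35.35714 mg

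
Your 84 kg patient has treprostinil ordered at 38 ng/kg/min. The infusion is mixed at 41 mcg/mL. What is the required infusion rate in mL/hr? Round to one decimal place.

Dose = 38 ng/kg/min × 84 kg = 3192 ng/min
3192 ng/min × 60 min/hr = 191520 ng/hr
Concentration = 41 mcg/mL = 41000 ng/mL
Rate = 191520 ng/hr ÷ 41000 ng/mL = 4.67122 mL/hr

4.7 mL/hr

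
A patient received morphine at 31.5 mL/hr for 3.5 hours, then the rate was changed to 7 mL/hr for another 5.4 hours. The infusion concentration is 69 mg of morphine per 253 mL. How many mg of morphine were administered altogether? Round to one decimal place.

40.4 mg

Concentration = 69 mg ÷ 253 mL = 0.2727273 mg/mL
Stage 1: 31.5 mL/hr × 3.5 hr = 110.25 mL → 110.25 mL × 0.2727273 mg/mL = 30.06818 mg
Stage 2: 7 mL/hr × 5.4 hr = 37.8 mL → 37.8 mL × 0.2727273 mg/mL = 10.30909 mg
Total = 30.06818 + 10.30909 = 40.37727 mg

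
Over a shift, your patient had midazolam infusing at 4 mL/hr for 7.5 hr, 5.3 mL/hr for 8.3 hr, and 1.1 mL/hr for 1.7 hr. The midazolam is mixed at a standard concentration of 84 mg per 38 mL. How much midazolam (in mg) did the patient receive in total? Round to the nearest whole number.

Concentration = 84 mg ÷ 38 mL = 2.210526 mg/mL
Stage 1: 4 mL/hr × 7.5 hr = 30 mL → 30 mL × 2.210526 mg/mL = 66.31579 mg
Stage 2: 5.3 mL/hr × 8.3 hr = 43.99 mL → 43.99 mL × 2.210526 mg/mL = 97.24105 mg
Stage 3: 1.1 mL/hr × 1.7 hr = 1.87 mL → 1.87 mL × 2.210526 mg/mL = 4.133684 mg
Total = 66.31579 + 97.24105 + 4.133684 = 167.6905 mg

168 mg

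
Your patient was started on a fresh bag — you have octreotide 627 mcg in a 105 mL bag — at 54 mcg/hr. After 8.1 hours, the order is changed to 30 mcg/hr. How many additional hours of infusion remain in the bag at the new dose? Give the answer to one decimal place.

6.3 hours

Initial rate:
Concentration = 627 mcg ÷ 105 mL = 5.971429 mcg/mL
Rate = 54 mcg/hr ÷ 5.971429 mcg/mL = 9.043062 mL/hr
Volume infused so far = 9.043062 mL/hr × 8.1 hr = 73.2488 mL
Volume remaining = 105 − 73.2488 = 31.7512 mL
New rate:
Rate = 30 mcg/hr ÷ 5.971429 mcg/mL = 5.023923 mL/hr
Time remaining = 31.7512 mL ÷ 5.023923 mL/hr = 6.32 hr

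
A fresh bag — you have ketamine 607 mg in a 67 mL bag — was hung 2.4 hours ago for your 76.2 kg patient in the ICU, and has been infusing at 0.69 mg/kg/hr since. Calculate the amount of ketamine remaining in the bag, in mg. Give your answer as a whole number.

481 mg

Dose = 0.69 mg/kg/hr × 76.2 kg = 52.578 mg/hr
Concentration = 607 mg ÷ 67 mL = 9.059701 mg/mL
Rate = 52.578 mg/hr ÷ 9.059701 mg/mL = 5.803502 mL/hr
Volume infused = 5.803502 mL/hr × 2.4 hr = 13.92841 mL
Volume remaining = 67 − 13.92841 = 53.07159 mL
Drug remaining = 53.07159 mL × 9.059701 mg/mL = 480.8128 mg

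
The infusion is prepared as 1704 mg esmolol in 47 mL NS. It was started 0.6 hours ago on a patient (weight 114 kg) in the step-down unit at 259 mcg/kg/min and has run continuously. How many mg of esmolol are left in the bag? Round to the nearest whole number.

641 mg

Dose = 259 mcg/kg/min × 114 kg = 29526 mcg/min
29526 mcg/min × 60 min/hr = 1771560 mcg/hr
Concentration = 1704 mg ÷ 47 mL = 36.25532 mg/mL = 36255.32 mcg/mL
Rate = 1771560 mcg/hr ÷ 36255.32 mcg/mL = 48.86345 mL/hr
Volume infused = 48.86345 mL/hr × 0.6 hr = 29.31807 mL
Volume remaining = 47 − 29.31807 = 17.68193 mL
Drug remaining = 17.68193 mL × 36255.32 mcg/mL = 641064 mcg = 641.064 mg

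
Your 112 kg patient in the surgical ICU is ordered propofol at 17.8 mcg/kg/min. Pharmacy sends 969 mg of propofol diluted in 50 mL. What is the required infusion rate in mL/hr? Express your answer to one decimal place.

6.2 mL/hr

Dose = 17.8 mcg/kg/min × 112 kg = 1993.6 mcg/min
1993.6 mcg/min × 60 min/hr = 119616 mcg/hr
Concentration = 969 mg ÷ 50 mL = 19.38 mg/mL = 19380 mcg/mL
Rate = 119616 mcg/hr ÷ 19380 mcg/mL = 6.172136 mL/hr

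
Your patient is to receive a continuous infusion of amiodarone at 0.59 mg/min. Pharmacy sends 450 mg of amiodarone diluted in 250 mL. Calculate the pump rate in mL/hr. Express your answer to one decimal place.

19.7 mL/hr

0.59 mg/min × 60 min/hr = 35.4 mg/hr
Concentration = 450 mg ÷ 250 mL = 1.8 mg/mL
Rate = 35.4 mg/hr ÷ 1.8 mg/mL = 19.66667 mL/hr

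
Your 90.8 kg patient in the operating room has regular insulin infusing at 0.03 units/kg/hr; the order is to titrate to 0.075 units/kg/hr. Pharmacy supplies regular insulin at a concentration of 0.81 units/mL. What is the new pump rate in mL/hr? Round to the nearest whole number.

Dose = 0.075 units/kg/hr × 90.8 kg = 6.81 units/hr
Rate = 6.81 units/hr ÷ 0.81 units/mL = 8.407407 mL/hr

8 mL/hr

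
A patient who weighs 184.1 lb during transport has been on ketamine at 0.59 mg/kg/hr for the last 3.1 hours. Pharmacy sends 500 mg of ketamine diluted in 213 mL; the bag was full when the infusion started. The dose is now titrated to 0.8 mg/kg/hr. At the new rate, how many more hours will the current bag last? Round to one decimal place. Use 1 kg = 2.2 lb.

Initial rate:
Weight = 184.1 lb ÷ 2.2 lb/kg = 83.68182 kg
Dose = 0.59 mg/kg/hr × 83.68182 kg = 49.37227 mg/hr
Concentration = 500 mg ÷ 213 mL = 2.347418 mg/mL
Rate = 49.37227 mg/hr ÷ 2.347418 mg/mL = 21.03259 mL/hr
Volume infused so far = 21.03259 mL/hr × 3.1 hr = 65.20102 mL
Volume remaining = 213 − 65.20102 = 147.799 mL
New rate:
Dose = 0.8 mg/kg/hr × 83.68182 kg = 66.94545 mg/hr
Rate = 66.94545 mg/hr ÷ 2.347418 mg/mL = 28.51876 mL/hr
Time remaining = 147.799 mL ÷ 28.51876 mL/hr = 5.182517 hr

5.2 hours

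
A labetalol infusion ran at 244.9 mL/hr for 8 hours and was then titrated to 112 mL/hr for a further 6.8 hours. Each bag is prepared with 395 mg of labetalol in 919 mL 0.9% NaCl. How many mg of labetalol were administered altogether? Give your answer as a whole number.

Concentration = 395 mg ÷ 919 mL = 0.429815 mg/mL
Stage 1: 244.9 mL/hr × 8 hr = 1959.2 mL → 1959.2 mL × 0.429815 mg/mL = 842.0936 mg
Stage 2: 112 mL/hr × 6.8 hr = 761.6 mL → 761.6 mL × 0.429815 mg/mL = 327.3471 mg
Total = 842.0936 + 327.3471 = 1169.441 mg

1169 mg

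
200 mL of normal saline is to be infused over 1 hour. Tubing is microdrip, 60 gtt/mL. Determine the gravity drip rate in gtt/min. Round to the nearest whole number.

200 mL ÷ (1 hr × 60 = 60 min) = 3.333333 mL/min
3.333333 mL/min × 60 gtt/mL = 200 gtt/min

200 gtt/min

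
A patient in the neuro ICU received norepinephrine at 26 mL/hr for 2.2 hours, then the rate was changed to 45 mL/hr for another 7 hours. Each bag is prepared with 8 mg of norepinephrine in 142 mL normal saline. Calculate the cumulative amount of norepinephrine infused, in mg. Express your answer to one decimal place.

21.0 mg

Concentration = 8 mg ÷ 142 mL = 0.05633803 mg/mL
Stage 1: 26 mL/hr × 2.2 hr = 57.2 mL → 57.2 mL × 0.05633803 mg/mL = 3.222535 mg
Stage 2: 45 mL/hr × 7 hr = 315 mL → 315 mL × 0.05633803 mg/mL = 17.74648 mg
Total = 3.222535 + 17.74648 = 20.96901 mg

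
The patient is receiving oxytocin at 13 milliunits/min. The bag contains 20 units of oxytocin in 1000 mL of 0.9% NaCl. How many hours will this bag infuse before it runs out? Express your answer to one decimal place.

25.6 hours

13 milliunits/min × 60 min/hr = 780 milliunits/hr
Concentration = 20 units ÷ 1000 mL = 0.02 units/mL = 20 milliunits/mL
Rate = 780 milliunits/hr ÷ 20 milliunits/mL = 39 mL/hr
Duration = 1000 mL ÷ 39 mL/hr = 25.64103 hr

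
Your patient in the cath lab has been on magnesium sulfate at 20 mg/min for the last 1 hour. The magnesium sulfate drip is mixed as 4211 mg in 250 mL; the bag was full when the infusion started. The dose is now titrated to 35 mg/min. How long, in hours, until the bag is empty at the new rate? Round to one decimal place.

Initial rate:
20 mg/min × 60 min/hr = 1200 mg/hr
Concentration = 4211 mg ÷ 250 mL = 16.844 mg/mL
Rate = 1200 mg/hr ÷ 16.844 mg/mL = 71.24199 mL/hr
Volume infused so far = 71.24199 mL/hr × 1 hr = 71.24199 mL
Volume remaining = 250 − 71.24199 = 178.758 mL
New rate:
35 mg/min × 60 min/hr = 2100 mg/hr
Rate = 2100 mg/hr ÷ 16.844 mg/mL = 124.6735 mL/hr
Time remaining = 178.758 mL ÷ 124.6735 mL/hr = 1.43381 hr

1.4 hours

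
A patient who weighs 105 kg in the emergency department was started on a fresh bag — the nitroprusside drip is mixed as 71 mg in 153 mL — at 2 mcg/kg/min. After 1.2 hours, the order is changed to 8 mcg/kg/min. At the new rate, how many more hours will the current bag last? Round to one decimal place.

1.1 hours

Initial rate:
Dose = 2 mcg/kg/min × 105 kg = 210 mcg/min
210 mcg/min × 60 min/hr = 12600 mcg/hr
Concentration = 71 mg ÷ 153 mL = 0.4640523 mg/mL = 464.0523 mcg/mL
Rate = 12600 mcg/hr ÷ 464.0523 mcg/mL = 27.15211 mL/hr
Volume infused so far = 27.15211 mL/hr × 1.2 hr = 32.58254 mL
Volume remaining = 153 − 32.58254 = 120.4175 mL
New rate:
Dose = 8 mcg/kg/min × 105 kg = 840 mcg/min
840 mcg/min × 60 min/hr = 50400 mcg/hr
Rate = 50400 mcg/hr ÷ 464.0523 mcg/mL = 108.6085 mL/hr
Time remaining = 120.4175 mL ÷ 108.6085 mL/hr = 1.10873 hr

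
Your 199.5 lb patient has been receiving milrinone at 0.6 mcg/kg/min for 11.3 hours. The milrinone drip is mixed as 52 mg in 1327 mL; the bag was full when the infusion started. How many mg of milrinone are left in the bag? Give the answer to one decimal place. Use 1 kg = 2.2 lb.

Weight = 199.5 lb ÷ 2.2 lb/kg = 90.68182 kg
Dose = 0.6 mcg/kg/min × 90.68182 kg = 54.40909 mcg/min
54.40909 mcg/min × 60 min/hr = 3264.545 mcg/hr
Concentration = 52 mg ÷ 1327 mL = 0.03918613 mg/mL = 39.18613 mcg/mL
Rate = 3264.545 mcg/hr ÷ 39.18613 mcg/mL = 83.30869 mL/hr
Volume infused = 83.30869 mL/hr × 11.3 hr = 941.3882 mL
Volume remaining = 1327 − 941.3882 = 385.6118 mL
Drug remaining = 385.6118 mL × 39.18613 mcg/mL = 15110.64 mcg = 15.11064 mg

15.1 mg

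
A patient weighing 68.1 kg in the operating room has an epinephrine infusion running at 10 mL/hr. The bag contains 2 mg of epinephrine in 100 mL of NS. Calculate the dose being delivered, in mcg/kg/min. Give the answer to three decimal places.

Concentration = 2 mg ÷ 100 mL = 0.02 mg/mL = 20 mcg/mL
Drug rate = 10 mL/hr × 20 mcg/mL = 200 mcg/hr
200 mcg/hr ÷ 60 min/hr = 3.333333 mcg/min
3.333333 mcg/min ÷ 68.1 kg = 0.04894763 mcg/kg/min

0.049 mcg/kg/min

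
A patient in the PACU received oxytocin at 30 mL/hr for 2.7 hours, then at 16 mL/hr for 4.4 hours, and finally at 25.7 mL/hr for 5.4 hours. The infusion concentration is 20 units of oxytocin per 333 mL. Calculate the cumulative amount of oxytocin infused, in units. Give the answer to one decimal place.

Concentration = 20 units ÷ 333 mL = 0.06006006 units/mL
Stage 1: 30 mL/hr × 2.7 hr = 81 mL → 81 mL × 0.06006006 units/mL = 4.864865 units
Stage 2: 16 mL/hr × 4.4 hr = 70.4 mL → 70.4 mL × 0.06006006 units/mL = 4.228228 units
Stage 3: 25.7 mL/hr × 5.4 hr = 138.78 mL → 138.78 mL × 0.06006006 units/mL = 8.335135 units
Total = 4.864865 + 4.228228 + 8.335135 = 17.42823 units

17.4 units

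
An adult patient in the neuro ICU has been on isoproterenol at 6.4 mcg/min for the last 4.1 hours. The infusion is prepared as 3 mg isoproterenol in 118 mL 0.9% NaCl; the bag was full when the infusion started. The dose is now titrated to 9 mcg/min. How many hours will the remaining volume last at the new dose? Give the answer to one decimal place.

Initial rate:
6.4 mcg/min × 60 min/hr = 384 mcg/hr
Concentration = 3 mg ÷ 118 mL = 0.02542373 mg/mL = 25.42373 mcg/mL
Rate = 384 mcg/hr ÷ 25.42373 mcg/mL = 15.104 mL/hr
Volume infused so far = 15.104 mL/hr × 4.1 hr = 61.9264 mL
Volume remaining = 118 − 61.9264 = 56.0736 mL
New rate:
9 mcg/min × 60 min/hr = 540 mcg/hr
Rate = 540 mcg/hr ÷ 25.42373 mcg/mL = 21.24 mL/hr
Time remaining = 56.0736 mL ÷ 21.24 mL/hr = 2.64 hr

2.6 hours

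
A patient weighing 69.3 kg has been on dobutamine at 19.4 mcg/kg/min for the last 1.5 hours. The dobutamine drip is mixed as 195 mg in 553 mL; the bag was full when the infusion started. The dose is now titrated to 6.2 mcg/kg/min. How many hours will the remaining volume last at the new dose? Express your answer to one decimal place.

Initial rate:
Dose = 19.4 mcg/kg/min × 69.3 kg = 1344.42 mcg/min
1344.42 mcg/min × 60 min/hr = 80665.2 mcg/hr
Concentration = 195 mg ÷ 553 mL = 0.3526221 mg/mL = 352.6221 mcg/mL
Rate = 80665.2 mcg/hr ÷ 352.6221 mcg/mL = 228.7582 mL/hr
Volume infused so far = 228.7582 mL/hr × 1.5 hr = 343.1374 mL
Volume remaining = 553 − 343.1374 = 209.8626 mL
New rate:
Dose = 6.2 mcg/kg/min × 69.3 kg = 429.66 mcg/min
429.66 mcg/min × 60 min/hr = 25779.6 mcg/hr
Rate = 25779.6 mcg/hr ÷ 352.6221 mcg/mL = 73.1083 mL/hr
Time remaining = 209.8626 mL ÷ 73.1083 mL/hr = 2.870572 hr

2.9 hours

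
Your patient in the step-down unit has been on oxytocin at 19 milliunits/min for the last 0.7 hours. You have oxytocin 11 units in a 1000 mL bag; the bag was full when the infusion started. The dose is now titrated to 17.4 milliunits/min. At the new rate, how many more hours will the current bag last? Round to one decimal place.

9.8 hours

Initial rate:
19 milliunits/min × 60 min/hr = 1140 milliunits/hr
Concentration = 11 units ÷ 1000 mL = 0.011 units/mL = 11 milliunits/mL
Rate = 1140 milliunits/hr ÷ 11 milliunits/mL = 103.6364 mL/hr
Volume infused so far = 103.6364 mL/hr × 0.7 hr = 72.54545 mL
Volume remaining = 1000 − 72.54545 = 927.4545 mL
New rate:
17.4 milliunits/min × 60 min/hr = 1044 milliunits/hr
Rate = 1044 milliunits/hr ÷ 11 milliunits/mL = 94.90909 mL/hr
Time remaining = 927.4545 mL ÷ 94.90909 mL/hr = 9.772031 hr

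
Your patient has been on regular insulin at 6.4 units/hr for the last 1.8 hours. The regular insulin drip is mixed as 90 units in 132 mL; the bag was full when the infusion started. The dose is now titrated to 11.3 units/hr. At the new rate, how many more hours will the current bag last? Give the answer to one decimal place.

Initial rate:
Concentration = 90 units ÷ 132 mL = 0.6818182 units/mL
Rate = 6.4 units/hr ÷ 0.6818182 units/mL = 9.386667 mL/hr
Volume infused so far = 9.386667 mL/hr × 1.8 hr = 16.896 mL
Volume remaining = 132 − 16.896 = 115.104 mL
New rate:
Rate = 11.3 units/hr ÷ 0.6818182 units/mL = 16.57333 mL/hr
Time remaining = 115.104 mL ÷ 16.57333 mL/hr = 6.945133 hr

6.9 hours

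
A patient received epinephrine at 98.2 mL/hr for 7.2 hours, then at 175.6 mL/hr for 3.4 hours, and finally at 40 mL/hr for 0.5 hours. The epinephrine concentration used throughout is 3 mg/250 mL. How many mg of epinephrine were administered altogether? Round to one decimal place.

15.9 mg

Concentration = 3 mg ÷ 250 mL = 0.012 mg/mL
Stage 1: 98.2 mL/hr × 7.2 hr = 707.04 mL → 707.04 mL × 0.012 mg/mL = 8.48448 mg
Stage 2: 175.6 mL/hr × 3.4 hr = 597.04 mL → 597.04 mL × 0.012 mg/mL = 7.16448 mg
Stage 3: 40 mL/hr × 0.5 hr = 20 mL → 20 mL × 0.012 mg/mL = 0.24 mg
Total = 8.48448 + 7.16448 + 0.24 = 15.88896 mg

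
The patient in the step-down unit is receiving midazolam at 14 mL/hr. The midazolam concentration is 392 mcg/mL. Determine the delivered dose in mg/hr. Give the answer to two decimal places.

5.49 mg/hr

Concentration = 392 mcg/mL = 0.392 mg/mL
Drug rate = 14 mL/hr × 0.392 mg/mL = 5.488 mg/hr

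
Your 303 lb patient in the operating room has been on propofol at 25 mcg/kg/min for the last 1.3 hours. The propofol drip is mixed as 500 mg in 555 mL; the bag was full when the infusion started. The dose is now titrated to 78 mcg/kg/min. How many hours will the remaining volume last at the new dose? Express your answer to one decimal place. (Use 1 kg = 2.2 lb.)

Initial rate:
Weight = 303 lb ÷ 2.2 lb/kg = 137.7273 kg
Dose = 25 mcg/kg/min × 137.7273 kg = 3443.182 mcg/min
3443.182 mcg/min × 60 min/hr = 206590.9 mcg/hr
Concentration = 500 mg ÷ 555 mL = 0.9009009 mg/mL = 900.9009 mcg/mL
Rate = 206590.9 mcg/hr ÷ 900.9009 mcg/mL = 229.3159 mL/hr
Volume infused so far = 229.3159 mL/hr × 1.3 hr = 298.1107 mL
Volume remaining = 555 − 298.1107 = 256.8893 mL
New rate:
Dose = 78 mcg/kg/min × 137.7273 kg = 10742.73 mcg/min
10742.73 mcg/min × 60 min/hr = 644563.6 mcg/hr
Rate = 644563.6 mcg/hr ÷ 900.9009 mcg/mL = 715.4656 mL/hr
Time remaining = 256.8893 mL ÷ 715.4656 mL/hr = 0.3590519 hr

0.4 hours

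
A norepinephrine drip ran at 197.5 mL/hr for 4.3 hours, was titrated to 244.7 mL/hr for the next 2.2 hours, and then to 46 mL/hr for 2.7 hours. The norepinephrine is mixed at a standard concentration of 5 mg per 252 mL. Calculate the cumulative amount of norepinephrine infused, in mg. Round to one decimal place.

Concentration = 5 mg ÷ 252 mL = 0.01984127 mg/mL
Stage 1: 197.5 mL/hr × 4.3 hr = 849.25 mL → 849.25 mL × 0.01984127 mg/mL = 16.8502 mg
Stage 2: 244.7 mL/hr × 2.2 hr = 538.34 mL → 538.34 mL × 0.01984127 mg/mL = 10.68135 mg
Stage 3: 46 mL/hr × 2.7 hr = 124.2 mL → 124.2 mL × 0.01984127 mg/mL = 2.464286 mg
Total = 16.8502 + 10.68135 + 2.464286 = 29.99583 mg

30.0 mg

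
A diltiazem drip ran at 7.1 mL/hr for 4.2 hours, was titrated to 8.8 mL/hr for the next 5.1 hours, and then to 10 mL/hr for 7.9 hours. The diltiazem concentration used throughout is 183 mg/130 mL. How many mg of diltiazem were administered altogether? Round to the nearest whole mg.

Concentration = 183 mg ÷ 130 mL = 1.407692 mg/mL
Stage 1: 7.1 mL/hr × 4.2 hr = 29.82 mL → 29.82 mL × 1.407692 mg/mL = 41.97738 mg
Stage 2: 8.8 mL/hr × 5.1 hr = 44.88 mL → 44.88 mL × 1.407692 mg/mL = 63.17723 mg
Stage 3: 10 mL/hr × 7.9 hr = 79 mL → 79 mL × 1.407692 mg/mL = 111.2077 mg
Total = 41.97738 + 63.17723 + 111.2077 = 216.3623 mg

216 mg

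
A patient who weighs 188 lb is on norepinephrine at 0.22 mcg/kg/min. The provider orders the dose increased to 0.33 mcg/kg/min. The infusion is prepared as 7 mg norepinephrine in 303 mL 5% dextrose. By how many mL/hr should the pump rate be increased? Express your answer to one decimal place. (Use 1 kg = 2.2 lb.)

At the current dose:
Weight = 188 lb ÷ 2.2 lb/kg = 85.45455 kg
Dose = 0.22 mcg/kg/min × 85.45455 kg = 18.8 mcg/min
18.8 mcg/min × 60 min/hr = 1128 mcg/hr
Concentration = 7 mg ÷ 303 mL = 0.02310231 mg/mL = 23.10231 mcg/mL
Rate = 1128 mcg/hr ÷ 23.10231 mcg/mL = 48.82629 mL/hr
At the new dose:
Dose = 0.33 mcg/kg/min × 85.45455 kg = 28.2 mcg/min
28.2 mcg/min × 60 min/hr = 1692 mcg/hr
Rate = 1692 mcg/hr ÷ 23.10231 mcg/mL = 73.23943 mL/hr
Change = 73.23943 − 48.82629 = 24.41314 mL/hr → 24.41314 mL/hr increase

24.4 mL/hr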